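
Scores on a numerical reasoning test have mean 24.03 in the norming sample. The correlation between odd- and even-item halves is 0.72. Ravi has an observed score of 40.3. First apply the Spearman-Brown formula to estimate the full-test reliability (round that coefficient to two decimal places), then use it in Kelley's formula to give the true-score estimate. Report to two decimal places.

Spearman-Brown: ρ = 2r/(1 + r) = 2(0.72)/(1 + 0.72) = 1.440/1.72 = 0.8372 → 0.84
T̂ = ρX + (1 − ρ)μ
  = 0.84 × 40.3 + 0.16 × 24.03
  = 33.852 + 3.8448
  = 37.697
  ≈ 37.70

37.70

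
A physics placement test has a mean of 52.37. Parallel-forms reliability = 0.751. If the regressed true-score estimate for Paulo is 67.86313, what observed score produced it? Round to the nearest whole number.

T̂ = ρX + (1 − ρ)μ  ⇒  X = (T̂ − (1 − ρ)μ) / ρ
X = (67.86313 − 0.249 × 52.37) / 0.751 = (67.86313 − 13.04013) / 0.751 = 54.82300 / 0.751 = 73.00

73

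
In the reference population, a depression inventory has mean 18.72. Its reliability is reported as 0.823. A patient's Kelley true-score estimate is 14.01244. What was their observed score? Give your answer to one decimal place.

13.0

T̂ = ρX + (1 − ρ)μ  ⇒  X = (T̂ − (1 − ρ)μ) / ρ
X = (14.01244 − 0.177 × 18.72) / 0.823 = (14.01244 − 3.31344) / 0.823 = 10.69900 / 0.823 = 13.000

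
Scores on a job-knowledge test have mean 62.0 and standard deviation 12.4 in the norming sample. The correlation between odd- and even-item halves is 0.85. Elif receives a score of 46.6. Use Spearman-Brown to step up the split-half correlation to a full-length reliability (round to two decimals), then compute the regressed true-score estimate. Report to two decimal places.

Spearman-Brown: ρ = 2r/(1 + r) = 2(0.85)/(1 + 0.85) = 1.700/1.85 = 0.9189 → 0.92
T̂ = 0.92(46.6) + 0.08(62.0) = 42.872 + 4.960 = 47.832 → 47.83

47.83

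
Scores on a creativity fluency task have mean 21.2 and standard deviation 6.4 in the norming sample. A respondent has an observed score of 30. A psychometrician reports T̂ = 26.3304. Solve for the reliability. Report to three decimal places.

0.583

T̂ = ρX + (1 − ρ)μ  ⇒  T̂ − μ = ρ(X − μ)
ρ = (T̂ − μ)/(X − μ) = (26.3304 − 21.2) / (30 − 21.2) = 5.1304 / 8.8 = 0.58300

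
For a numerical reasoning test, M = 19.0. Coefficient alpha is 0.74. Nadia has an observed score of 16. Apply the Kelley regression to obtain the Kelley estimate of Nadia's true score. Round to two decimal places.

16.78

T̂ = 0.74(16) + 0.26(19.0) = 11.84 + 4.940 = 16.780 → 16.78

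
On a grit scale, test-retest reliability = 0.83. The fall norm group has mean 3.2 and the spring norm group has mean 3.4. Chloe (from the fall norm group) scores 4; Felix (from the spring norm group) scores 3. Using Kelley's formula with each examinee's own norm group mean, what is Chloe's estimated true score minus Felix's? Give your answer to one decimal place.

T̂_Chloe = 0.83(4) + 0.17(3.2) = 3.864
T̂_Felix = 0.83(3) + 0.17(3.4) = 3.068
Difference = 3.864 − 3.068 = 0.796

0.8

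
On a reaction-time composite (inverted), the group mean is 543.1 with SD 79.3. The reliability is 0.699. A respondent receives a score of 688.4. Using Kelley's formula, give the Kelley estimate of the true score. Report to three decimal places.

T̂ = 0.699(688.4) + 0.301(543.1) = 481.1916 + 163.4731 = 644.6647 → 644.665

644.665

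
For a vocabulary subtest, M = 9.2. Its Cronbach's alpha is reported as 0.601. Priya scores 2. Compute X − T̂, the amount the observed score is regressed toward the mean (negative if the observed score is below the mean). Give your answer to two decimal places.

-2.87

Kelley's formula gives T̂ = 0.601·2 + 0.399·9.2 = 1.202 + 3.6708 = 4.8728.
X − T̂ = 2 − 4.873 = -2.873 → -2.87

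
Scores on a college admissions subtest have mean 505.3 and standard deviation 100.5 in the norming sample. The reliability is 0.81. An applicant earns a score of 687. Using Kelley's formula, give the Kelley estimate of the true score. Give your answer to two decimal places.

652.48

T̂ = 0.81(687) + 0.19(505.3) = 556.47 + 96.007 = 652.477 → 652.48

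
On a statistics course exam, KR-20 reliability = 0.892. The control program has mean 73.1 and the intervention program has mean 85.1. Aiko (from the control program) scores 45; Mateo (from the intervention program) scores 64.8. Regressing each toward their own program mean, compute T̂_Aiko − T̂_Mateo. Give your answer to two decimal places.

-18.96

T̂_Aiko = 0.892(45) + 0.108(73.1) = 48.0348
T̂_Mateo = 0.892(64.8) + 0.108(85.1) = 66.9924
Difference = 48.0348 − 66.9924 = -18.9576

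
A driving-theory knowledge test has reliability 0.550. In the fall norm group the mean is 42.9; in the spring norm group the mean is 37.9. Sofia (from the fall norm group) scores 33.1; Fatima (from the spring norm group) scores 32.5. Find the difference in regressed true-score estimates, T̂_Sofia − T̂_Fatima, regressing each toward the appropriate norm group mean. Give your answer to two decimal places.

T̂_Sofia = 0.550(33.1) + 0.450(42.9) = 37.5100
T̂_Fatima = 0.550(32.5) + 0.450(37.9) = 34.9300
Difference = 37.5100 − 34.9300 = 2.5800

2.58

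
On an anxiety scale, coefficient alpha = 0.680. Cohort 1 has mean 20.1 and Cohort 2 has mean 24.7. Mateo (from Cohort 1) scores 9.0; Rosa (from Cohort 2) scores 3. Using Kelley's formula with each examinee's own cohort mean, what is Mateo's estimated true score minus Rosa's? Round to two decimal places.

T̂_Mateo = 0.680(9.0) + 0.320(20.1) = 12.5520
T̂_Rosa = 0.680(3) + 0.320(24.7) = 9.9440
Difference = 12.5520 − 9.9440 = 2.6080

2.61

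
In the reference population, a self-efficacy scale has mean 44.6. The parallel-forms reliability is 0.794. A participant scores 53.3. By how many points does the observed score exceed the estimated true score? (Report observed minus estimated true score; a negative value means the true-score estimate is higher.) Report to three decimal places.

1.792

T̂ = 0.794(53.3) + 0.206(44.6) = 42.3202 + 9.1876 = 51.50780 → 51.5078
X − T̂ = 53.3 − 51.5078 = 1.7922 → 1.792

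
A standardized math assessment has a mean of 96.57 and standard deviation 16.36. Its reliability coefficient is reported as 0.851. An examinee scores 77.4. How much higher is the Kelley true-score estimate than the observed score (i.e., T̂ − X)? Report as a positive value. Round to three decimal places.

2.856

Weight the observed score by reliability and the mean by (1 − reliability): T̂ = 0.851·77.4 + 0.149·96.57 = 65.8674 + 14.38893 = 80.25633.
T̂ − X = 80.2563 − 77.4 = 2.8563 → 2.856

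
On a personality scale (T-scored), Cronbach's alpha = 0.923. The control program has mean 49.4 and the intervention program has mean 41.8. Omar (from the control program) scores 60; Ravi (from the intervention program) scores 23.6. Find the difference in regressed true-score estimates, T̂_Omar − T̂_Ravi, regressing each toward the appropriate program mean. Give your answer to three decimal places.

T̂_Omar = 0.923(60) + 0.077(49.4) = 59.18380
T̂_Ravi = 0.923(23.6) + 0.077(41.8) = 25.00140
Difference = 59.18380 − 25.00140 = 34.18240

34.182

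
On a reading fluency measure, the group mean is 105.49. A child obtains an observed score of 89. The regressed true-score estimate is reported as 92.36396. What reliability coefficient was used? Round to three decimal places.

0.796

T̂ = ρX + (1 − ρ)μ  ⇒  T̂ − μ = ρ(X − μ)
ρ = (T̂ − μ)/(X − μ) = (92.36396 − 105.49) / (89 − 105.49) = -13.12604 / -16.49 = 0.79600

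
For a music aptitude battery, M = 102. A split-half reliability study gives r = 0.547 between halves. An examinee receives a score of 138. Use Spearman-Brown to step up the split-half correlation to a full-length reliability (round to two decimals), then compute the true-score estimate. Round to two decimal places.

Spearman-Brown: ρ = 2r/(1 + r) = 2(0.547)/(1 + 0.547) = 1.0940/1.547 = 0.7072 → 0.71
Kelley's formula gives T̂ = 0.71·138 + 0.29·102 = 97.98 + 29.58 = 127.560.

127.56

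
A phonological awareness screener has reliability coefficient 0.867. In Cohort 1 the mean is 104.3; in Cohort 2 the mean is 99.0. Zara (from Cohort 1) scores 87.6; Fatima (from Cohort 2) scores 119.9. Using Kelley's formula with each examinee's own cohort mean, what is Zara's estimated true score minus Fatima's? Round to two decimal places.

T̂_Zara = 0.867(87.6) + 0.133(104.3) = 89.8211
T̂_Fatima = 0.867(119.9) + 0.133(99.0) = 117.1203
Difference = 89.8211 − 117.1203 = -27.2992

-27.30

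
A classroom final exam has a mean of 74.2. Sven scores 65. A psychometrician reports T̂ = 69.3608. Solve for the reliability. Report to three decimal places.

T̂ = ρX + (1 − ρ)μ  ⇒  T̂ − μ = ρ(X − μ)
ρ = (T̂ − μ)/(X − μ) = (69.3608 − 74.2) / (65 − 74.2) = -4.8392 / -9.2 = 0.52600

0.526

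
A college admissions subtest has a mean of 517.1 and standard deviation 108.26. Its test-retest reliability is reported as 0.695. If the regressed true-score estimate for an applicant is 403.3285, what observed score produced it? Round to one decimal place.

353.4

T̂ = ρX + (1 − ρ)μ  ⇒  X = (T̂ − (1 − ρ)μ) / ρ
X = (403.3285 − 0.305 × 517.1) / 0.695 = (403.3285 − 157.7155) / 0.695 = 245.6130 / 0.695 = 353.400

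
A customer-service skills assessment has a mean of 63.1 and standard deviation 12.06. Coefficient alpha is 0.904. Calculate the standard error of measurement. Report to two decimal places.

SEM = SD · √(1 − ρ) = 12.06 × √0.096 = 12.06 × 0.3098 = 3.737

3.74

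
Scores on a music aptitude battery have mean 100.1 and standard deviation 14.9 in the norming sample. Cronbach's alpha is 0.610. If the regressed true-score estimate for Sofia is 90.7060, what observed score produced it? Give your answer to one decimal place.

84.7

T̂ = ρX + (1 − ρ)μ  ⇒  X = (T̂ − (1 − ρ)μ) / ρ
X = (90.7060 − 0.390 × 100.1) / 0.610 = (90.7060 − 39.0390) / 0.610 = 51.6670 / 0.610 = 84.700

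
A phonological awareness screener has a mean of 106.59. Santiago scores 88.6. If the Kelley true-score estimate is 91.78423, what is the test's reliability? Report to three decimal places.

T̂ = ρX + (1 − ρ)μ  ⇒  T̂ − μ = ρ(X − μ)
ρ = (T̂ − μ)/(X − μ) = (91.78423 − 106.59) / (88.6 − 106.59) = -14.80577 / -17.99 = 0.82300

0.823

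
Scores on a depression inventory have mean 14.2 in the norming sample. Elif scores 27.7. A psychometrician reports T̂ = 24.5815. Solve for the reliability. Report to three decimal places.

0.769

T̂ = ρX + (1 − ρ)μ  ⇒  T̂ − μ = ρ(X − μ)
ρ = (T̂ − μ)/(X − μ) = (24.5815 − 14.2) / (27.7 − 14.2) = 10.3815 / 13.5 = 0.76900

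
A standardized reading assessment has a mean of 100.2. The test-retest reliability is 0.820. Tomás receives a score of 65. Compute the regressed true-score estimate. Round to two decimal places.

71.34

T̂ = 0.820(65) + 0.180(100.2) = 53.300 + 18.0360 = 71.336 → 71.34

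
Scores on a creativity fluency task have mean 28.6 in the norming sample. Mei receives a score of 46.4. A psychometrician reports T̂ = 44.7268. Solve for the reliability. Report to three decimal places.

0.906

T̂ = ρX + (1 − ρ)μ  ⇒  T̂ − μ = ρ(X − μ)
ρ = (T̂ − μ)/(X − μ) = (44.7268 − 28.6) / (46.4 − 28.6) = 16.1268 / 17.8 = 0.90600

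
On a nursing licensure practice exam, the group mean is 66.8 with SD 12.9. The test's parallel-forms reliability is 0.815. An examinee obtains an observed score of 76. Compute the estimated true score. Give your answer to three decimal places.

74.298

T̂ = 0.815(76) + 0.185(66.8) = 61.940 + 12.3580 = 74.2980 → 74.298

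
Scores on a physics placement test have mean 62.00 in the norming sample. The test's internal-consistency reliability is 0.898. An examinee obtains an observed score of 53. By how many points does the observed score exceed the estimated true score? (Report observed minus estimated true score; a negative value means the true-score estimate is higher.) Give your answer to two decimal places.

T̂ = 0.898(53) + 0.102(62.00) = 47.594 + 6.32400 = 53.9180 → 53.918
X − T̂ = 53 − 53.918 = -0.918 → -0.92

-0.92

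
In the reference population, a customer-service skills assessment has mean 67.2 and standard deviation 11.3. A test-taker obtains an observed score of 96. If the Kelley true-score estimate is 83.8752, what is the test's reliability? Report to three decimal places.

0.579

T̂ = ρX + (1 − ρ)μ  ⇒  T̂ − μ = ρ(X − μ)
ρ = (T̂ − μ)/(X − μ) = (83.8752 − 67.2) / (96 − 67.2) = 16.6752 / 28.8 = 0.57900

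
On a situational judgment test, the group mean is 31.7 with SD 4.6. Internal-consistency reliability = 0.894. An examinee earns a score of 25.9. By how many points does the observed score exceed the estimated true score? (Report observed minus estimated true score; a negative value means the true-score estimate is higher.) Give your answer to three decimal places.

T̂ = ρX + (1 − ρ)μ
  = 0.894 × 25.9 + 0.106 × 31.7
  = 23.1546 + 3.3602
  = 26.51480
  ≈ 26.5148
X − T̂ = 25.9 − 26.5148 = -0.6148 → -0.615

-0.615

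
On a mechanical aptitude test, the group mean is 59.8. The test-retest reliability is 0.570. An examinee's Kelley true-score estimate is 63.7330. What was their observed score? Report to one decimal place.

66.7

T̂ = ρX + (1 − ρ)μ  ⇒  X = (T̂ − (1 − ρ)μ) / ρ
X = (63.7330 − 0.430 × 59.8) / 0.570 = (63.7330 − 25.7140) / 0.570 = 38.0190 / 0.570 = 66.700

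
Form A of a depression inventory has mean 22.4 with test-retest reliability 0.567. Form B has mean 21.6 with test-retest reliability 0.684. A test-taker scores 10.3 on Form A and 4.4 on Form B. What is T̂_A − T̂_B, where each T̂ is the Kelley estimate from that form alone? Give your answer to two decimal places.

T̂_A = 0.567(10.3) + 0.433(22.4) = 15.5393
T̂_B = 0.684(4.4) + 0.316(21.6) = 9.8352
T̂_A − T̂_B = 5.7041

5.70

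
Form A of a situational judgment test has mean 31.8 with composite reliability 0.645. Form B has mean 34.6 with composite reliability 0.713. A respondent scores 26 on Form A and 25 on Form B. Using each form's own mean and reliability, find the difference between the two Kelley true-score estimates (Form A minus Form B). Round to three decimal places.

0.304

T̂_A = 0.645(26) + 0.355(31.8) = 28.05900
T̂_B = 0.713(25) + 0.287(34.6) = 27.75520
T̂_A − T̂_B = 0.30380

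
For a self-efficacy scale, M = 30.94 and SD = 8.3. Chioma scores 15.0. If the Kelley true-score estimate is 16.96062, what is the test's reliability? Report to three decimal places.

T̂ = ρX + (1 − ρ)μ  ⇒  T̂ − μ = ρ(X − μ)
ρ = (T̂ − μ)/(X − μ) = (16.96062 − 30.94) / (15.0 − 30.94) = -13.97938 / -15.94 = 0.87700

0.877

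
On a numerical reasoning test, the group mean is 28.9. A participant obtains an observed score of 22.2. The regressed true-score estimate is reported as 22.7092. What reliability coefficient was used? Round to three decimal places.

T̂ = ρX + (1 − ρ)μ  ⇒  T̂ − μ = ρ(X − μ)
ρ = (T̂ − μ)/(X − μ) = (22.7092 − 28.9) / (22.2 − 28.9) = -6.1908 / -6.7 = 0.92400

0.924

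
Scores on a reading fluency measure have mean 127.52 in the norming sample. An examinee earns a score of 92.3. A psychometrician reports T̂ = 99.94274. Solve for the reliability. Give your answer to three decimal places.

T̂ = ρX + (1 − ρ)μ  ⇒  T̂ − μ = ρ(X − μ)
ρ = (T̂ − μ)/(X − μ) = (99.94274 − 127.52) / (92.3 − 127.52) = -27.57726 / -35.22 = 0.78300

0.783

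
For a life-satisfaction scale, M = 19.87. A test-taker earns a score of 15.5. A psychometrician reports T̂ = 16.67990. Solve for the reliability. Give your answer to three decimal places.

0.730

T̂ = ρX + (1 − ρ)μ  ⇒  T̂ − μ = ρ(X − μ)
ρ = (T̂ − μ)/(X − μ) = (16.67990 − 19.87) / (15.5 − 19.87) = -3.19010 / -4.37 = 0.73000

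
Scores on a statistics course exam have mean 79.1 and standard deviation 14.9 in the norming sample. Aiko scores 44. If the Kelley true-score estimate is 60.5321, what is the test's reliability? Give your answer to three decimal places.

0.529

T̂ = ρX + (1 − ρ)μ  ⇒  T̂ − μ = ρ(X − μ)
ρ = (T̂ − μ)/(X − μ) = (60.5321 − 79.1) / (44 − 79.1) = -18.5679 / -35.1 = 0.52900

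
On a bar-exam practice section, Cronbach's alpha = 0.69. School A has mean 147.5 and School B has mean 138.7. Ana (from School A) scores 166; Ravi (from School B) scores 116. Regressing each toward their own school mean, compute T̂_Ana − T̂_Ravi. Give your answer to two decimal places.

37.23

T̂_Ana = 0.69(166) + 0.31(147.5) = 160.2650
T̂_Ravi = 0.69(116) + 0.31(138.7) = 123.0370
Difference = 160.2650 − 123.0370 = 37.2280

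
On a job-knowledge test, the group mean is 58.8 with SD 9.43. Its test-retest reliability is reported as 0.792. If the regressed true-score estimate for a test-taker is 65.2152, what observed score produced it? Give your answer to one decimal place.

66.9

T̂ = ρX + (1 − ρ)μ  ⇒  X = (T̂ − (1 − ρ)μ) / ρ
X = (65.2152 − 0.208 × 58.8) / 0.792 = (65.2152 − 12.2304) / 0.792 = 52.9848 / 0.792 = 66.900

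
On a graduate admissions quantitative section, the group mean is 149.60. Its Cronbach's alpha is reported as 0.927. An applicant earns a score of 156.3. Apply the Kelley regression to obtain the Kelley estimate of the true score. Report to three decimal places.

155.811

T̂ = 0.927(156.3) + 0.073(149.60) = 144.8901 + 10.92080 = 155.8109 → 155.811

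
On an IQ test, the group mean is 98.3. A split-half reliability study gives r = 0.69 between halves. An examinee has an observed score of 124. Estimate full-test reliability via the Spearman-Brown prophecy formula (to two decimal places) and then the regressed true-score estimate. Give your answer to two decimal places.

119.37

Spearman-Brown: ρ = 2r/(1 + r) = 2(0.69)/(1 + 0.69) = 1.380/1.69 = 0.8166 → 0.82
T̂ = 0.82(124) + 0.18(98.3) = 101.68 + 17.694 = 119.374 → 119.37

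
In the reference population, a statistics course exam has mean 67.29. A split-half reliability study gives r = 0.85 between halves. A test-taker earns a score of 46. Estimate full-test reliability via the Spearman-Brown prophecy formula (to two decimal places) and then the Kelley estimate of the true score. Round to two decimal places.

Spearman-Brown: ρ = 2r/(1 + r) = 2(0.85)/(1 + 0.85) = 1.700/1.85 = 0.9189 → 0.92
T̂ = 0.92(46) + 0.08(67.29) = 42.32 + 5.3832 = 47.703 → 47.70

47.70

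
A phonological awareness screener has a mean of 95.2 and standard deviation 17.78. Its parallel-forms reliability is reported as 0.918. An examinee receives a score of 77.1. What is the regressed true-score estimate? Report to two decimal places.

T̂ = ρX + (1 − ρ)μ
  = 0.918 × 77.1 + 0.082 × 95.2
  = 70.7778 + 7.8064
  = 78.584
  ≈ 78.58

78.58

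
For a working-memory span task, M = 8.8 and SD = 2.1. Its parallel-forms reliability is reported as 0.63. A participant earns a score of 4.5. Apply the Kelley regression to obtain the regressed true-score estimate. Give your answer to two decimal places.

6.09

T̂ = ρX + (1 − ρ)μ
  = 0.63 × 4.5 + 0.37 × 8.8
  = 2.835 + 3.256
  = 6.091
  ≈ 6.09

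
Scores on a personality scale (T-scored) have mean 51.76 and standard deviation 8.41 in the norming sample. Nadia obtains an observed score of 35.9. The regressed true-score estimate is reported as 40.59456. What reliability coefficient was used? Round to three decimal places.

T̂ = ρX + (1 − ρ)μ  ⇒  T̂ − μ = ρ(X − μ)
ρ = (T̂ − μ)/(X − μ) = (40.59456 − 51.76) / (35.9 − 51.76) = -11.16544 / -15.86 = 0.70400

0.704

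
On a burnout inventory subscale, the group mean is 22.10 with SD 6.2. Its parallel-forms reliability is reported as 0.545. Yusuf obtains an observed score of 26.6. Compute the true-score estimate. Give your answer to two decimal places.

24.55

T̂ = ρX + (1 − ρ)μ
  = 0.545 × 26.6 + 0.455 × 22.10
  = 14.4970 + 10.05550
  = 24.553
  ≈ 24.55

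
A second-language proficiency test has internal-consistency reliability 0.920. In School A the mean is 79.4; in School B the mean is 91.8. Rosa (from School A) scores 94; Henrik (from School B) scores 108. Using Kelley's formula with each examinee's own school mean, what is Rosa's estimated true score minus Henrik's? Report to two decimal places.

T̂_Rosa = 0.920(94) + 0.080(79.4) = 92.8320
T̂_Henrik = 0.920(108) + 0.080(91.8) = 106.7040
Difference = 92.8320 − 106.7040 = -13.8720

-13.87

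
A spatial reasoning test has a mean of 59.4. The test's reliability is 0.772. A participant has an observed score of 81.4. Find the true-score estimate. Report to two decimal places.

76.38

T̂ = 0.772(81.4) + 0.228(59.4) = 62.8408 + 13.5432 = 76.384 → 76.38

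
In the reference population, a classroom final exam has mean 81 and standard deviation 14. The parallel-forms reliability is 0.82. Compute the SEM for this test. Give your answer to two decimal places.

5.94

SEM = SD · √(1 − ρ) = 14 × √0.18 = 14 × 0.4243 = 5.940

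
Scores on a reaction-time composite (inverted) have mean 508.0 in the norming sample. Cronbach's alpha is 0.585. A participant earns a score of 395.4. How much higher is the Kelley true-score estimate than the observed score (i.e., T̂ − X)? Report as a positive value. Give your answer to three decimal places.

46.729

T̂ = ρX + (1 − ρ)μ
  = 0.585 × 395.4 + 0.415 × 508.0
  = 231.3090 + 210.8200
  = 442.12900
  ≈ 442.1290
T̂ − X = 442.1290 − 395.4 = 46.7290 → 46.729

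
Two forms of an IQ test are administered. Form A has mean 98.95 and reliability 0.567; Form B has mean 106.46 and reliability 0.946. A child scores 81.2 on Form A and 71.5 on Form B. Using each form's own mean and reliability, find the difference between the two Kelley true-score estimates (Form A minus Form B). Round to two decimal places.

T̂_A = 0.567(81.2) + 0.433(98.95) = 88.8858
T̂_B = 0.946(71.5) + 0.054(106.46) = 73.3878
T̂_A − T̂_B = 15.4979

15.50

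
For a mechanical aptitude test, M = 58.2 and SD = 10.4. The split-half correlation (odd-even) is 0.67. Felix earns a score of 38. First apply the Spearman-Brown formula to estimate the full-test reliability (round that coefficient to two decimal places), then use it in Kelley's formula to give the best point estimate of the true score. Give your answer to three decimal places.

42.040

Spearman-Brown: ρ = 2r/(1 + r) = 2(0.67)/(1 + 0.67) = 1.340/1.67 = 0.8024 → 0.80
Weight the observed score by reliability and the mean by (1 − reliability): T̂ = 0.80·38 + 0.20·58.2 = 30.40 + 11.640 = 42.0400.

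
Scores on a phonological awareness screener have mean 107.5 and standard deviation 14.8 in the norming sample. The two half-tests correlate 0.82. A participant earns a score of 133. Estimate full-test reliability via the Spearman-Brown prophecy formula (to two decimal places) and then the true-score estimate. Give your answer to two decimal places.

130.45

Spearman-Brown: ρ = 2r/(1 + r) = 2(0.82)/(1 + 0.82) = 1.640/1.82 = 0.9011 → 0.90
Weight the observed score by reliability and the mean by (1 − reliability): T̂ = 0.90·133 + 0.10·107.5 = 119.70 + 10.750 = 130.450.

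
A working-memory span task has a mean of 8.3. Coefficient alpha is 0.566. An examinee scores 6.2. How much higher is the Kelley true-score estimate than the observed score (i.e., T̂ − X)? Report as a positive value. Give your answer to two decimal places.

0.91

T̂ = ρX + (1 − ρ)μ
  = 0.566 × 6.2 + 0.434 × 8.3
  = 3.5092 + 3.6022
  = 7.1114
  ≈ 7.111
T̂ − X = 7.111 − 6.2 = 0.911 → 0.91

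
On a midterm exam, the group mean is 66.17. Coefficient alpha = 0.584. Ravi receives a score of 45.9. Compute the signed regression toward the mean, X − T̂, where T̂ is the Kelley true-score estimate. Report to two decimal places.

-8.43

Kelley's formula gives T̂ = 0.584·45.9 + 0.416·66.17 = 26.8056 + 27.52672 = 54.3323.
X − T̂ = 45.9 − 54.332 = -8.432 → -8.43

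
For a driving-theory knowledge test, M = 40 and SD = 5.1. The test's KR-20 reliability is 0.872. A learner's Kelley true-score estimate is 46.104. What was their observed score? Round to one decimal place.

T̂ = ρX + (1 − ρ)μ  ⇒  X = (T̂ − (1 − ρ)μ) / ρ
X = (46.104 − 0.128 × 40) / 0.872 = (46.104 − 5.120) / 0.872 = 40.984 / 0.872 = 47.000

47.0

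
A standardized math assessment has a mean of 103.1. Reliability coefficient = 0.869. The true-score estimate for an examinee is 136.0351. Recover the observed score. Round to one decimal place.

T̂ = ρX + (1 − ρ)μ  ⇒  X = (T̂ − (1 − ρ)μ) / ρ
X = (136.0351 − 0.131 × 103.1) / 0.869 = (136.0351 − 13.5061) / 0.869 = 122.5290 / 0.869 = 141.000

141.0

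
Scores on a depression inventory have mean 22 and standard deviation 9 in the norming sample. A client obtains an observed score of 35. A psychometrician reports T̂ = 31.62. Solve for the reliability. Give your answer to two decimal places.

0.74

T̂ = ρX + (1 − ρ)μ  ⇒  T̂ − μ = ρ(X − μ)
ρ = (T̂ − μ)/(X − μ) = (31.62 − 22) / (35 − 22) = 9.62 / 13.0 = 0.7400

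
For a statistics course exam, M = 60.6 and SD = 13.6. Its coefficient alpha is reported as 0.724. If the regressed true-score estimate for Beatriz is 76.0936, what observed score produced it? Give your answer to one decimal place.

T̂ = ρX + (1 − ρ)μ  ⇒  X = (T̂ − (1 − ρ)μ) / ρ
X = (76.0936 − 0.276 × 60.6) / 0.724 = (76.0936 − 16.7256) / 0.724 = 59.3680 / 0.724 = 82.000

82.0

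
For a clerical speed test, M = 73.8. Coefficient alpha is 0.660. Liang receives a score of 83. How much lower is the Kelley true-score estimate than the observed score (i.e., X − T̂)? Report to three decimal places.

T̂ = 0.660(83) + 0.340(73.8) = 54.780 + 25.0920 = 79.87200 → 79.8720
X − T̂ = 83 − 79.8720 = 3.1280 → 3.128

3.128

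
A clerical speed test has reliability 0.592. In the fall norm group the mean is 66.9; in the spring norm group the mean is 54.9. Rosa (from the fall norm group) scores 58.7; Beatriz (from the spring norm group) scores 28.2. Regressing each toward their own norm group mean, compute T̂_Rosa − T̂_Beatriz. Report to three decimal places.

T̂_Rosa = 0.592(58.7) + 0.408(66.9) = 62.04560
T̂_Beatriz = 0.592(28.2) + 0.408(54.9) = 39.09360
Difference = 62.04560 − 39.09360 = 22.95200

22.952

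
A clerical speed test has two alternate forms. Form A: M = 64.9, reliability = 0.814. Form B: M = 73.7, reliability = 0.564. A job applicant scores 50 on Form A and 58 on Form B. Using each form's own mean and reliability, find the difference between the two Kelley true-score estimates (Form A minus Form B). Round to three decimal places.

T̂_A = 0.814(50) + 0.186(64.9) = 52.77140
T̂_B = 0.564(58) + 0.436(73.7) = 64.84520
T̂_A − T̂_B = -12.07380

-12.074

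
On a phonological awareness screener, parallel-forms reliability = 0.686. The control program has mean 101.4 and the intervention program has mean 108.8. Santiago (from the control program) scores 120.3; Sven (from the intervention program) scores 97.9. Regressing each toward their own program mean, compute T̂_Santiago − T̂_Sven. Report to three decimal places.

13.043

T̂_Santiago = 0.686(120.3) + 0.314(101.4) = 114.36540
T̂_Sven = 0.686(97.9) + 0.314(108.8) = 101.32260
Difference = 114.36540 − 101.32260 = 13.04280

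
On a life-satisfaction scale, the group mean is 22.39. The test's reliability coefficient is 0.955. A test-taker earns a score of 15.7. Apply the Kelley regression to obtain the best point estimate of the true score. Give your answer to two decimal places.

16.00

T̂ = 0.955(15.7) + 0.045(22.39) = 14.9935 + 1.00755 = 16.001 → 16.00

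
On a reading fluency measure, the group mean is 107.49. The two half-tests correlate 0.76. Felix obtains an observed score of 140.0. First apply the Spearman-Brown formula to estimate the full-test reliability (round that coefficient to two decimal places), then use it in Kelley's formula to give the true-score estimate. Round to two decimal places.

135.45

Spearman-Brown: ρ = 2r/(1 + r) = 2(0.76)/(1 + 0.76) = 1.520/1.76 = 0.8636 → 0.86
T̂ = ρX + (1 − ρ)μ
  = 0.86 × 140.0 + 0.14 × 107.49
  = 120.400 + 15.0486
  = 135.449
  ≈ 135.45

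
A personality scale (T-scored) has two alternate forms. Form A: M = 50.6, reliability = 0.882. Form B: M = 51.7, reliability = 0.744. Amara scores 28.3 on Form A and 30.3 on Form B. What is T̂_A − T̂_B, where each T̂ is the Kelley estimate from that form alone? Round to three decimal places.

T̂_A = 0.882(28.3) + 0.118(50.6) = 30.93140
T̂_B = 0.744(30.3) + 0.256(51.7) = 35.77840
T̂_A − T̂_B = -4.84700

-4.847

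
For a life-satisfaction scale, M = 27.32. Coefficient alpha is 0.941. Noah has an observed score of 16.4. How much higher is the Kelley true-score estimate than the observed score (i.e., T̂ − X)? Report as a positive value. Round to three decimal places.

0.644

T̂ = ρX + (1 − ρ)μ
  = 0.941 × 16.4 + 0.059 × 27.32
  = 15.4324 + 1.61188
  = 17.04428
  ≈ 17.0443
T̂ − X = 17.0443 − 16.4 = 0.6443 → 0.644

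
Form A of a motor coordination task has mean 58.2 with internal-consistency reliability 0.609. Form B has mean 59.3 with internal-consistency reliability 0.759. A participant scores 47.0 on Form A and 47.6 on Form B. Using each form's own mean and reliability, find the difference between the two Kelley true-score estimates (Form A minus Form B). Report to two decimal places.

0.96

T̂_A = 0.609(47.0) + 0.391(58.2) = 51.3792
T̂_B = 0.759(47.6) + 0.241(59.3) = 50.4197
T̂_A − T̂_B = 0.9595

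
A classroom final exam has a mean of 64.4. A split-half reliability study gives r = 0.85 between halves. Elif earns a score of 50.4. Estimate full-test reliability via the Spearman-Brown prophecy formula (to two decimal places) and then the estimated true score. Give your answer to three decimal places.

Spearman-Brown: ρ = 2r/(1 + r) = 2(0.85)/(1 + 0.85) = 1.700/1.85 = 0.9189 → 0.92
T̂ = ρX + (1 − ρ)μ
  = 0.92 × 50.4 + 0.08 × 64.4
  = 46.368 + 5.152
  = 51.5200
  ≈ 51.520

51.520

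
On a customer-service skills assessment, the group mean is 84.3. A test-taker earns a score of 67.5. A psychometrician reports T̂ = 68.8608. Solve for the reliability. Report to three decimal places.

T̂ = ρX + (1 − ρ)μ  ⇒  T̂ − μ = ρ(X − μ)
ρ = (T̂ − μ)/(X − μ) = (68.8608 − 84.3) / (67.5 − 84.3) = -15.4392 / -16.8 = 0.91900

0.919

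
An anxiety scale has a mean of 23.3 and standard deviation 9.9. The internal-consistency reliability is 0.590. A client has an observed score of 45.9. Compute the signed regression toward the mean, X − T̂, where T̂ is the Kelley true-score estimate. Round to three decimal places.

Regress the observed score toward the mean by the unreliability: T̂ = 0.590·45.9 + 0.410·23.3 = 27.0810 + 9.5530 = 36.63400.
X − T̂ = 45.9 − 36.6340 = 9.2660 → 9.266

9.266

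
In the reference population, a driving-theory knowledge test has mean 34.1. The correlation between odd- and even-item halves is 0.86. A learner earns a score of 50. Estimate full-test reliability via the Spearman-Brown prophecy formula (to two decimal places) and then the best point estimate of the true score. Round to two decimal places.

48.73

Spearman-Brown: ρ = 2r/(1 + r) = 2(0.86)/(1 + 0.86) = 1.720/1.86 = 0.9247 → 0.92
Kelley's formula gives T̂ = 0.92·50 + 0.08·34.1 = 46.00 + 2.728 = 48.728.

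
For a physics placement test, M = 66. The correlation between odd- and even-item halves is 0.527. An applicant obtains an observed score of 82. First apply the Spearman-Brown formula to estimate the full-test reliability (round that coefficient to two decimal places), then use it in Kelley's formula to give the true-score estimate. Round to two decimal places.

77.04

Spearman-Brown: ρ = 2r/(1 + r) = 2(0.527)/(1 + 0.527) = 1.0540/1.527 = 0.6902 → 0.69
T̂ = 0.69(82) + 0.31(66) = 56.58 + 20.46 = 77.040 → 77.04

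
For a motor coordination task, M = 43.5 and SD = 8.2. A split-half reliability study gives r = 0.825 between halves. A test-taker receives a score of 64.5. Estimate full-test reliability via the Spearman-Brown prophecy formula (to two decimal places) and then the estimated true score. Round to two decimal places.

Spearman-Brown: ρ = 2r/(1 + r) = 2(0.825)/(1 + 0.825) = 1.6500/1.825 = 0.9041 → 0.90
Regress the observed score toward the mean by the unreliability: T̂ = 0.90·64.5 + 0.10·43.5 = 58.050 + 4.350 = 62.400.

62.40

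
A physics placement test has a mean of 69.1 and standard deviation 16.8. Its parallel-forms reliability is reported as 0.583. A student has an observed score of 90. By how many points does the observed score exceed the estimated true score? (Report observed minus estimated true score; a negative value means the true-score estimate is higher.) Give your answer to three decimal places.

8.715

T̂ = 0.583(90) + 0.417(69.1) = 52.470 + 28.8147 = 81.28470 → 81.2847
X − T̂ = 90 − 81.2847 = 8.7153 → 8.715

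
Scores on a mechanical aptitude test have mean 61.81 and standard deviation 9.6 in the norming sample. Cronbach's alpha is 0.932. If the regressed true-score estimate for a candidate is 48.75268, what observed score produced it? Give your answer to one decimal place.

T̂ = ρX + (1 − ρ)μ  ⇒  X = (T̂ − (1 − ρ)μ) / ρ
X = (48.75268 − 0.068 × 61.81) / 0.932 = (48.75268 − 4.20308) / 0.932 = 44.54960 / 0.932 = 47.800

47.8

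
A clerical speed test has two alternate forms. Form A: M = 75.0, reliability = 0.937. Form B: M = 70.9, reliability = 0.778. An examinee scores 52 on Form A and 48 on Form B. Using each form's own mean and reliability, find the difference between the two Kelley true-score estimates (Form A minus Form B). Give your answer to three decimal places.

0.365

T̂_A = 0.937(52) + 0.063(75.0) = 53.44900
T̂_B = 0.778(48) + 0.222(70.9) = 53.08380
T̂_A − T̂_B = 0.36520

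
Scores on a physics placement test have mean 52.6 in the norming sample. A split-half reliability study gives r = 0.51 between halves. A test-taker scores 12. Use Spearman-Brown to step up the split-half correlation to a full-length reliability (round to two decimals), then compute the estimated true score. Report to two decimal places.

24.99

Spearman-Brown: ρ = 2r/(1 + r) = 2(0.51)/(1 + 0.51) = 1.020/1.51 = 0.6755 → 0.68
T̂ = ρX + (1 − ρ)μ
  = 0.68 × 12 + 0.32 × 52.6
  = 8.16 + 16.832
  = 24.992
  ≈ 24.99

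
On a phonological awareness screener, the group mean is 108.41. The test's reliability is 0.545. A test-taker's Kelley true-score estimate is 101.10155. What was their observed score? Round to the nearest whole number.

T̂ = ρX + (1 − ρ)μ  ⇒  X = (T̂ − (1 − ρ)μ) / ρ
X = (101.10155 − 0.455 × 108.41) / 0.545 = (101.10155 − 49.32655) / 0.545 = 51.77500 / 0.545 = 95.00

95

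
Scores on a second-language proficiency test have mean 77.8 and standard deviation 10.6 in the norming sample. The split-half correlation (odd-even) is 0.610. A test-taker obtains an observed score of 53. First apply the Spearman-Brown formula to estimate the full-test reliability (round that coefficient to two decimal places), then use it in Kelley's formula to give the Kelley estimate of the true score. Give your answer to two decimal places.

Spearman-Brown: ρ = 2r/(1 + r) = 2(0.610)/(1 + 0.610) = 1.2200/1.610 = 0.7578 → 0.76
Weight the observed score by reliability and the mean by (1 − reliability): T̂ = 0.76·53 + 0.24·77.8 = 40.28 + 18.672 = 58.952.

58.95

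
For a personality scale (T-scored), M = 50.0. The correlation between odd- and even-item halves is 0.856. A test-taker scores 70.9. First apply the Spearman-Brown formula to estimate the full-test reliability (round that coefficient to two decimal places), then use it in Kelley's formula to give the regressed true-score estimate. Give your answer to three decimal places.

Spearman-Brown: ρ = 2r/(1 + r) = 2(0.856)/(1 + 0.856) = 1.7120/1.856 = 0.9224 → 0.92
T̂ = 0.92(70.9) + 0.08(50.0) = 65.228 + 4.000 = 69.2280 → 69.228

69.228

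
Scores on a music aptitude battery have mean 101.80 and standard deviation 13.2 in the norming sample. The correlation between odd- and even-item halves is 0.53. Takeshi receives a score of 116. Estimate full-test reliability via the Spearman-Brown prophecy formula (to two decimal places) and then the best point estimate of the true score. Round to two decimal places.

Spearman-Brown: ρ = 2r/(1 + r) = 2(0.53)/(1 + 0.53) = 1.060/1.53 = 0.6928 → 0.69
T̂ = 0.69(116) + 0.31(101.80) = 80.04 + 31.5580 = 111.598 → 111.60

111.60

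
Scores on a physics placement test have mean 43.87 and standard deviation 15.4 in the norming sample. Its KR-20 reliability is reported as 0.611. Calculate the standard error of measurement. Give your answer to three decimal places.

SEM = SD · √(1 − ρ) = 15.4 × √0.389 = 15.4 × 0.6237 = 9.6050

9.605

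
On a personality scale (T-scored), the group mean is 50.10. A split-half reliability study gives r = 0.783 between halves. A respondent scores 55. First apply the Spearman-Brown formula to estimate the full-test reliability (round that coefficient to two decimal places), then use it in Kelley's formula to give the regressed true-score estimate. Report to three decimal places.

54.412

Spearman-Brown: ρ = 2r/(1 + r) = 2(0.783)/(1 + 0.783) = 1.5660/1.783 = 0.8783 → 0.88
T̂ = 0.88(55) + 0.12(50.10) = 48.40 + 6.0120 = 54.4120 → 54.412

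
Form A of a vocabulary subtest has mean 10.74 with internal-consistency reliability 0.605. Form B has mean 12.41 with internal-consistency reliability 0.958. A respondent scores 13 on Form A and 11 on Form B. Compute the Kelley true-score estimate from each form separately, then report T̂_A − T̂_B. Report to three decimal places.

1.048

T̂_A = 0.605(13) + 0.395(10.74) = 12.10730
T̂_B = 0.958(11) + 0.042(12.41) = 11.05922
T̂_A − T̂_B = 1.04808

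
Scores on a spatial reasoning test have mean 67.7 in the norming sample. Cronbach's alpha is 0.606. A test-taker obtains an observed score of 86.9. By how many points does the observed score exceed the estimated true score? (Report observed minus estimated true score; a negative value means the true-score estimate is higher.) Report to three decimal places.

7.565

T̂ = 0.606(86.9) + 0.394(67.7) = 52.6614 + 26.6738 = 79.33520 → 79.3352
X − T̂ = 86.9 − 79.3352 = 7.5648 → 7.565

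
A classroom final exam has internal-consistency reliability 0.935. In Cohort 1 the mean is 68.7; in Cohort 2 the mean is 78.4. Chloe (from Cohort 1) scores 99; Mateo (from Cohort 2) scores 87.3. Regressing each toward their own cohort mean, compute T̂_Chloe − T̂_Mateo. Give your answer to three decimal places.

10.309

T̂_Chloe = 0.935(99) + 0.065(68.7) = 97.03050
T̂_Mateo = 0.935(87.3) + 0.065(78.4) = 86.72150
Difference = 97.03050 − 86.72150 = 10.30900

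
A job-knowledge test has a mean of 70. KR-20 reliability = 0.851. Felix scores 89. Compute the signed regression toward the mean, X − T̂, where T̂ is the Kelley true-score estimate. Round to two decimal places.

T̂ = 0.851(89) + 0.149(70) = 75.739 + 10.430 = 86.1690 → 86.169
X − T̂ = 89 − 86.169 = 2.831 → 2.83

2.83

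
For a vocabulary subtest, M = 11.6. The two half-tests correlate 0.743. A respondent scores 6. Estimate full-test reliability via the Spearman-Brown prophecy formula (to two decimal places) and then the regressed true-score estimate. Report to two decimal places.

6.84

Spearman-Brown: ρ = 2r/(1 + r) = 2(0.743)/(1 + 0.743) = 1.4860/1.743 = 0.8526 → 0.85
Kelley's formula gives T̂ = 0.85·6 + 0.15·11.6 = 5.10 + 1.740 = 6.840.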